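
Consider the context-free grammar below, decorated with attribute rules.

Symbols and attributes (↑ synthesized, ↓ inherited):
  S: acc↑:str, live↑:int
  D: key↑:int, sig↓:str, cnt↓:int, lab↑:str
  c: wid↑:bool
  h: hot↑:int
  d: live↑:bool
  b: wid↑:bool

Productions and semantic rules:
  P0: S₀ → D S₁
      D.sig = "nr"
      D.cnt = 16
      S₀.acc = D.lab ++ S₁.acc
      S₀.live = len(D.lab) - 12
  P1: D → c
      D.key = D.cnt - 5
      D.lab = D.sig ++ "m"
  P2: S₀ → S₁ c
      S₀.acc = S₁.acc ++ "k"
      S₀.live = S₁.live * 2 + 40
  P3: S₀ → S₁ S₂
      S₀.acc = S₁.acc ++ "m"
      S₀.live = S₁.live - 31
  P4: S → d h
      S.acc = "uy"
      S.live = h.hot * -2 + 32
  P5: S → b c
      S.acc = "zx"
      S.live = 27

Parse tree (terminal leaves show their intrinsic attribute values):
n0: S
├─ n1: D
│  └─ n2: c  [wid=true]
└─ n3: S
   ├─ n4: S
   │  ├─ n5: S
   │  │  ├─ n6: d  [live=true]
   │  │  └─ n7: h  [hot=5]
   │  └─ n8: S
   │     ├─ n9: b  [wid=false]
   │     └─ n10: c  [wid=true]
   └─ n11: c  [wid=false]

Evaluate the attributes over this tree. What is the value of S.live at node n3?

22

1. n1.sig = "nr"  ["nr"]
2. n1.cnt = 16  [16]
3. n2.wid = true  [terminal]
4. n1.key = 11  [D.cnt - 5]
5. n1.lab = "nrm"  [D.sig ++ "m"]
6. n6.live = true  [terminal]
7. n7.hot = 5  [terminal]
8. n5.acc = "uy"  ["uy"]
9. n5.live = 22  [h.hot * -2 + 32]
10. n9.wid = false  [terminal]
11. n10.wid = true  [terminal]
12. n8.acc = "zx"  ["zx"]
13. n8.live = 27  [27]
14. n4.acc = "uym"  [S₁.acc ++ "m"]
15. n4.live = -9  [S₁.live - 31]
16. n11.wid = false  [terminal]
17. n3.acc = "uymk"  [S₁.acc ++ "k"]
18. n3.live = 22  [S₁.live * 2 + 40]
19. n0.acc = "nrmuymk"  [D.lab ++ S₁.acc]
20. n0.live = -9  [len(D.lab) - 12]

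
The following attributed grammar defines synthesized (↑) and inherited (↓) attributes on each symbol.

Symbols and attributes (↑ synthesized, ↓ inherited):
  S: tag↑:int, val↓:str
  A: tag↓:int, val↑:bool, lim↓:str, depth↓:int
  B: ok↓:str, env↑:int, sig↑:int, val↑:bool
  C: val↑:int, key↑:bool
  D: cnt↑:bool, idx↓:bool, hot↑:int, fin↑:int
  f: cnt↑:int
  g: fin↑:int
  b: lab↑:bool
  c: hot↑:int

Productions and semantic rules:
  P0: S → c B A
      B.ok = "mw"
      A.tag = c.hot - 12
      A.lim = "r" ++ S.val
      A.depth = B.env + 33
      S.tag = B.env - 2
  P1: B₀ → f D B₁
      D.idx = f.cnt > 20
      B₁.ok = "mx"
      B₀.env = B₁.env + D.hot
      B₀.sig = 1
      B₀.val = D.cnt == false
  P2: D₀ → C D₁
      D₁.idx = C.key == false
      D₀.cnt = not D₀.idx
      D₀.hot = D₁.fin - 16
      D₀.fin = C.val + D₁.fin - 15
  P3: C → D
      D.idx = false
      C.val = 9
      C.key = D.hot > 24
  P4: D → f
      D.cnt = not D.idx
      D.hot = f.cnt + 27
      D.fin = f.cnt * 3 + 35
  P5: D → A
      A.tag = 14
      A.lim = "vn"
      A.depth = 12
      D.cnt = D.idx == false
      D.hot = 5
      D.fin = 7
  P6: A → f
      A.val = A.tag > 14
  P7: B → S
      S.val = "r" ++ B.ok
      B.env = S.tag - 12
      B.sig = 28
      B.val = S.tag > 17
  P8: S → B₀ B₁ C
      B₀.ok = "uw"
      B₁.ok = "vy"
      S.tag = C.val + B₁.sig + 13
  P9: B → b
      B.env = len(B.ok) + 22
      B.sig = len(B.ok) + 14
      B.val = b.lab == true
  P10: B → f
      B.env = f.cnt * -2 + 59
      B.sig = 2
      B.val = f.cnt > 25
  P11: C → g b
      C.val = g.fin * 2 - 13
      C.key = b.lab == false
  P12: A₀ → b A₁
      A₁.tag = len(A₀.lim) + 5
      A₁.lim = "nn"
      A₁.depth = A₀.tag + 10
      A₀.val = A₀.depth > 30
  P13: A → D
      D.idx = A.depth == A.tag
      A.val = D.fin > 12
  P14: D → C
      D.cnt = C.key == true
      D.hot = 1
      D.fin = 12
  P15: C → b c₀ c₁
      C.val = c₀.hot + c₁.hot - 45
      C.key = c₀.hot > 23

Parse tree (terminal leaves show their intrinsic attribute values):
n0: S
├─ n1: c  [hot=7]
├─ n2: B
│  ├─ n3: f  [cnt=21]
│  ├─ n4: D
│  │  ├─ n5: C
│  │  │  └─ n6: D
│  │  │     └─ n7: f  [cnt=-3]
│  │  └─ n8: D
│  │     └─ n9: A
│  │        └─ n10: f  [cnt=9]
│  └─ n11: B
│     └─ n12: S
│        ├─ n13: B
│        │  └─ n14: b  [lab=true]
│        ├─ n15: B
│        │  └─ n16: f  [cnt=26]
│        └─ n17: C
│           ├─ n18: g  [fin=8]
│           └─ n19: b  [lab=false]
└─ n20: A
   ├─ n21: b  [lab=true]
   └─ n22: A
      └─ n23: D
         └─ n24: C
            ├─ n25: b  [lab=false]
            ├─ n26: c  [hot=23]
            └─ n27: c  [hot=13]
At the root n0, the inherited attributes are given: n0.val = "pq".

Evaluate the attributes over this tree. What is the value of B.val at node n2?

1. n0.val = "pq"  [given at root]
2. n1.hot = 7  [terminal]
3. n2.ok = "mw"  ["mw"]
4. n3.cnt = 21  [terminal]
5. n4.idx = true  [f.cnt > 20]
6. n6.idx = false  [false]
7. n7.cnt = -3  [terminal]
8. n6.cnt = true  [not D.idx]
9. n6.hot = 24  [f.cnt + 27]
10. n6.fin = 26  [f.cnt * 3 + 35]
11. n5.val = 9  [9]
12. n5.key = false  [D.hot > 24]
13. n8.idx = true  [C.key == false]
14. n9.tag = 14  [14]
15. n9.lim = "vn"  ["vn"]
16. n9.depth = 12  [12]
17. n10.cnt = 9  [terminal]
18. n9.val = false  [A.tag > 14]
19. n8.cnt = false  [D.idx == false]
20. n8.hot = 5  [5]
21. n8.fin = 7  [7]
22. n4.cnt = false  [not D₀.idx]
23. n4.hot = -9  [D₁.fin - 16]
24. n4.fin = 1  [C.val + D₁.fin - 15]
25. n11.ok = "mx"  ["mx"]
26. n12.val = "rmx"  ["r" ++ B.ok]
27. n13.ok = "uw"  ["uw"]
28. n14.lab = true  [terminal]
29. n13.env = 24  [len(B.ok) + 22]
30. n13.sig = 16  [len(B.ok) + 14]
31. n13.val = true  [b.lab == true]
32. n15.ok = "vy"  ["vy"]
33. n16.cnt = 26  [terminal]
34. n15.env = 7  [f.cnt * -2 + 59]
35. n15.sig = 2  [2]
36. n15.val = true  [f.cnt > 25]
37. n18.fin = 8  [terminal]
38. n19.lab = false  [terminal]
39. n17.val = 3  [g.fin * 2 - 13]
40. n17.key = true  [b.lab == false]
41. n12.tag = 18  [C.val + B₁.sig + 13]
42. n11.env = 6  [S.tag - 12]
43. n11.sig = 28  [28]
44. n11.val = true  [S.tag > 17]
45. n2.env = -3  [B₁.env + D.hot]
46. n2.sig = 1  [1]
47. n2.val = true  [D.cnt == false]
48. n20.tag = -5  [c.hot - 12]
49. n20.lim = "rpq"  ["r" ++ S.val]
50. n20.depth = 30  [B.env + 33]
51. n21.lab = true  [terminal]
52. n22.tag = 8  [len(A₀.lim) + 5]
53. n22.lim = "nn"  ["nn"]
54. n22.depth = 5  [A₀.tag + 10]
55. n23.idx = false  [A.depth == A.tag]
56. n25.lab = false  [terminal]
57. n26.hot = 23  [terminal]
58. n27.hot = 13  [terminal]
59. n24.val = -9  [c₀.hot + c₁.hot - 45]
60. n24.key = false  [c₀.hot > 23]
61. n23.cnt = false  [C.key == true]
62. n23.hot = 1  [1]
63. n23.fin = 12  [12]
64. n22.val = false  [D.fin > 12]
65. n20.val = false  [A₀.depth > 30]
66. n0.tag = -5  [B.env - 2]

true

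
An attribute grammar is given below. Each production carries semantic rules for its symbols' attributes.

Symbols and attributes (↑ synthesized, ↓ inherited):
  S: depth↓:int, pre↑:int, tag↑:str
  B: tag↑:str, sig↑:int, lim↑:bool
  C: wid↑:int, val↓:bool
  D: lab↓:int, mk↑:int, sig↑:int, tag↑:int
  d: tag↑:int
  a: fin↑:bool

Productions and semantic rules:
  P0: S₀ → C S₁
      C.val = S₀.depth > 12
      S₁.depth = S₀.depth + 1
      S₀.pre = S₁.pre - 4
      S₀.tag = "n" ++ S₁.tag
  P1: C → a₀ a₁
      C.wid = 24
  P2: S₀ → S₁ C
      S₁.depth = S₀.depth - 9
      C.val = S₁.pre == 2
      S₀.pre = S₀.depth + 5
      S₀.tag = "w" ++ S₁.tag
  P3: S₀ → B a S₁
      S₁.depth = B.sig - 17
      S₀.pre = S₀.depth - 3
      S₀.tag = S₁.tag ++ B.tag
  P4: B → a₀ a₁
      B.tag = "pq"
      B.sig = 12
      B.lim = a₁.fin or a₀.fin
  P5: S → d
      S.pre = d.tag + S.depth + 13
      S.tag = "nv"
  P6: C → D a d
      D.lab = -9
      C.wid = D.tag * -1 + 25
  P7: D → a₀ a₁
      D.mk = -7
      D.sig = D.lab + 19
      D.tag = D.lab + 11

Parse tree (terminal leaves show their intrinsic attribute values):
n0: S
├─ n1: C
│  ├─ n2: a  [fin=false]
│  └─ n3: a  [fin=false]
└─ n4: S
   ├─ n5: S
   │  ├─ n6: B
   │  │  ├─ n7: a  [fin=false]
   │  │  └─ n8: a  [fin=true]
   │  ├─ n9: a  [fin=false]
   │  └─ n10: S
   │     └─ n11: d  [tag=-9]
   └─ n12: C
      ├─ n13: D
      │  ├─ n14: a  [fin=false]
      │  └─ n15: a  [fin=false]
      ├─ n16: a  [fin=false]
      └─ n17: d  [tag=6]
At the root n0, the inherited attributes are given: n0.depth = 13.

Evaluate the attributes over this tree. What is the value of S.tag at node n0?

"nwnvpq"

1. n0.depth = 13  [given at root]
2. n1.val = true  [S₀.depth > 12]
3. n2.fin = false  [terminal]
4. n3.fin = false  [terminal]
5. n1.wid = 24  [24]
6. n4.depth = 14  [S₀.depth + 1]
7. n5.depth = 5  [S₀.depth - 9]
8. n7.fin = false  [terminal]
9. n8.fin = true  [terminal]
10. n6.tag = "pq"  ["pq"]
11. n6.sig = 12  [12]
12. n6.lim = true  [a₁.fin or a₀.fin]
13. n9.fin = false  [terminal]
14. n10.depth = -5  [B.sig - 17]
15. n11.tag = -9  [terminal]
16. n10.pre = -1  [d.tag + S.depth + 13]
17. n10.tag = "nv"  ["nv"]
18. n5.pre = 2  [S₀.depth - 3]
19. n5.tag = "nvpq"  [S₁.tag ++ B.tag]
20. n12.val = true  [S₁.pre == 2]
21. n13.lab = -9  [-9]
22. n14.fin = false  [terminal]
23. n15.fin = false  [terminal]
24. n13.mk = -7  [-7]
25. n13.sig = 10  [D.lab + 19]
26. n13.tag = 2  [D.lab + 11]
27. n16.fin = false  [terminal]
28. n17.tag = 6  [terminal]
29. n12.wid = 23  [D.tag * -1 + 25]
30. n4.pre = 19  [S₀.depth + 5]
31. n4.tag = "wnvpq"  ["w" ++ S₁.tag]
32. n0.pre = 15  [S₁.pre - 4]
33. n0.tag = "nwnvpq"  ["n" ++ S₁.tag]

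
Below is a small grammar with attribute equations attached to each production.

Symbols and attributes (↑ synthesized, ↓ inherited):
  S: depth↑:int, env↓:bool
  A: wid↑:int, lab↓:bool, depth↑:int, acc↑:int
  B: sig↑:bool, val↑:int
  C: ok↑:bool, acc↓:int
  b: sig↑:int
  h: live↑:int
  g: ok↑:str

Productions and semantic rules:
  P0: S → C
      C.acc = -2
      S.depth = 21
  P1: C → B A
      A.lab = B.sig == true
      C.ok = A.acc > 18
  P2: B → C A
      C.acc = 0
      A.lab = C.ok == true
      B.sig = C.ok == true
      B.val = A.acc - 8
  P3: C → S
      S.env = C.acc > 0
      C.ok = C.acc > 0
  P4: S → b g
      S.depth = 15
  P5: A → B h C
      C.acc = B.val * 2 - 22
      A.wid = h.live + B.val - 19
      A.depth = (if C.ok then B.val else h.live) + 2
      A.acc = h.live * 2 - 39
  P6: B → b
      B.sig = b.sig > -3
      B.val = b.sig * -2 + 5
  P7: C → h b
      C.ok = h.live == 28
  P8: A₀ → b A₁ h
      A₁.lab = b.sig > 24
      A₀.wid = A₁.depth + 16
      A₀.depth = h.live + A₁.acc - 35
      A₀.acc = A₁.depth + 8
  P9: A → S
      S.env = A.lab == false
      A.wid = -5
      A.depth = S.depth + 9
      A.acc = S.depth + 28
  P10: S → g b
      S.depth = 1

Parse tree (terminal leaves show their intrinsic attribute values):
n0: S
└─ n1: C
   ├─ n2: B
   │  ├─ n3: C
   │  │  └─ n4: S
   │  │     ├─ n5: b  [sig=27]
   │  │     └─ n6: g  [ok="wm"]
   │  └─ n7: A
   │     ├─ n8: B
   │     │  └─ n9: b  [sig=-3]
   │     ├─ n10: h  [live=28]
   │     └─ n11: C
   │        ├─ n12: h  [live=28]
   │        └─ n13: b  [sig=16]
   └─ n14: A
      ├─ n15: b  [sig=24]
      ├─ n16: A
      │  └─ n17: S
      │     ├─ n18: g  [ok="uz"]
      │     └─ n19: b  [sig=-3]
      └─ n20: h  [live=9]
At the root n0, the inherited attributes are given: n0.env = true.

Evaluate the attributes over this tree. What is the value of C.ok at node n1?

false

1. n0.env = true  [given at root]
2. n1.acc = -2  [-2]
3. n3.acc = 0  [0]
4. n4.env = false  [C.acc > 0]
5. n5.sig = 27  [terminal]
6. n6.ok = "wm"  [terminal]
7. n4.depth = 15  [15]
8. n3.ok = false  [C.acc > 0]
9. n7.lab = false  [C.ok == true]
10. n9.sig = -3  [terminal]
11. n8.sig = false  [b.sig > -3]
12. n8.val = 11  [b.sig * -2 + 5]
13. n10.live = 28  [terminal]
14. n11.acc = 0  [B.val * 2 - 22]
15. n12.live = 28  [terminal]
16. n13.sig = 16  [terminal]
17. n11.ok = true  [h.live == 28]
18. n7.wid = 20  [h.live + B.val - 19]
19. n7.depth = 13  [(if C.ok then B.val else h.live) + 2]
20. n7.acc = 17  [h.live * 2 - 39]
21. n2.sig = false  [C.ok == true]
22. n2.val = 9  [A.acc - 8]
23. n14.lab = false  [B.sig == true]
24. n15.sig = 24  [terminal]
25. n16.lab = false  [b.sig > 24]
26. n17.env = true  [A.lab == false]
27. n18.ok = "uz"  [terminal]
28. n19.sig = -3  [terminal]
29. n17.depth = 1  [1]
30. n16.wid = -5  [-5]
31. n16.depth = 10  [S.depth + 9]
32. n16.acc = 29  [S.depth + 28]
33. n20.live = 9  [terminal]
34. n14.wid = 26  [A₁.depth + 16]
35. n14.depth = 3  [h.live + A₁.acc - 35]
36. n14.acc = 18  [A₁.depth + 8]
37. n1.ok = false  [A.acc > 18]
38. n0.depth = 21  [21]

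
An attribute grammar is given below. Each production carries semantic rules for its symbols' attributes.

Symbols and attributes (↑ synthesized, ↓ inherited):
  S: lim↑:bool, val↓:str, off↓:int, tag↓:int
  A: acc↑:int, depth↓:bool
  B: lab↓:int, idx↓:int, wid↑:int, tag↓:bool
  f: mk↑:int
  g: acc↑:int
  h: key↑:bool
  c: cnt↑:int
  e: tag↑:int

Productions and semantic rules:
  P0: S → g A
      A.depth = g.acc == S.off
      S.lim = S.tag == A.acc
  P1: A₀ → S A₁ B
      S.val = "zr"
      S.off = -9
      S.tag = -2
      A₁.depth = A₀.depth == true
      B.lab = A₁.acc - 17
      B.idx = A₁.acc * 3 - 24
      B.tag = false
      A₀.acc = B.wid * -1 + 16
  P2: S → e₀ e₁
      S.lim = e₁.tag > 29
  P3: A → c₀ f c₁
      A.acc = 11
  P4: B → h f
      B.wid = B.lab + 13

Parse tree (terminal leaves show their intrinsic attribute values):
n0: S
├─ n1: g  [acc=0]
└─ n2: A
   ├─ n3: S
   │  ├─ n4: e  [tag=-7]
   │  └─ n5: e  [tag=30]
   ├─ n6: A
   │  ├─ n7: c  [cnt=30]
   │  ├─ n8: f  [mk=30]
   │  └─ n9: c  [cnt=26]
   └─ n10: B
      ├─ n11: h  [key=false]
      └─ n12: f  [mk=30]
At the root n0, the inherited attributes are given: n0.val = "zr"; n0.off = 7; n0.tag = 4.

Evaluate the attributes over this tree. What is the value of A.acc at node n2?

9

1. n0.val = "zr"  [given at root]
2. n0.off = 7  [given at root]
3. n0.tag = 4  [given at root]
4. n1.acc = 0  [terminal]
5. n2.depth = false  [g.acc == S.off]
6. n3.val = "zr"  ["zr"]
7. n3.off = -9  [-9]
8. n3.tag = -2  [-2]
9. n4.tag = -7  [terminal]
10. n5.tag = 30  [terminal]
11. n3.lim = true  [e₁.tag > 29]
12. n6.depth = false  [A₀.depth == true]
13. n7.cnt = 30  [terminal]
14. n8.mk = 30  [terminal]
15. n9.cnt = 26  [terminal]
16. n6.acc = 11  [11]
17. n10.lab = -6  [A₁.acc - 17]
18. n10.idx = 9  [A₁.acc * 3 - 24]
19. n10.tag = false  [false]
20. n11.key = false  [terminal]
21. n12.mk = 30  [terminal]
22. n10.wid = 7  [B.lab + 13]
23. n2.acc = 9  [B.wid * -1 + 16]
24. n0.lim = false  [S.tag == A.acc]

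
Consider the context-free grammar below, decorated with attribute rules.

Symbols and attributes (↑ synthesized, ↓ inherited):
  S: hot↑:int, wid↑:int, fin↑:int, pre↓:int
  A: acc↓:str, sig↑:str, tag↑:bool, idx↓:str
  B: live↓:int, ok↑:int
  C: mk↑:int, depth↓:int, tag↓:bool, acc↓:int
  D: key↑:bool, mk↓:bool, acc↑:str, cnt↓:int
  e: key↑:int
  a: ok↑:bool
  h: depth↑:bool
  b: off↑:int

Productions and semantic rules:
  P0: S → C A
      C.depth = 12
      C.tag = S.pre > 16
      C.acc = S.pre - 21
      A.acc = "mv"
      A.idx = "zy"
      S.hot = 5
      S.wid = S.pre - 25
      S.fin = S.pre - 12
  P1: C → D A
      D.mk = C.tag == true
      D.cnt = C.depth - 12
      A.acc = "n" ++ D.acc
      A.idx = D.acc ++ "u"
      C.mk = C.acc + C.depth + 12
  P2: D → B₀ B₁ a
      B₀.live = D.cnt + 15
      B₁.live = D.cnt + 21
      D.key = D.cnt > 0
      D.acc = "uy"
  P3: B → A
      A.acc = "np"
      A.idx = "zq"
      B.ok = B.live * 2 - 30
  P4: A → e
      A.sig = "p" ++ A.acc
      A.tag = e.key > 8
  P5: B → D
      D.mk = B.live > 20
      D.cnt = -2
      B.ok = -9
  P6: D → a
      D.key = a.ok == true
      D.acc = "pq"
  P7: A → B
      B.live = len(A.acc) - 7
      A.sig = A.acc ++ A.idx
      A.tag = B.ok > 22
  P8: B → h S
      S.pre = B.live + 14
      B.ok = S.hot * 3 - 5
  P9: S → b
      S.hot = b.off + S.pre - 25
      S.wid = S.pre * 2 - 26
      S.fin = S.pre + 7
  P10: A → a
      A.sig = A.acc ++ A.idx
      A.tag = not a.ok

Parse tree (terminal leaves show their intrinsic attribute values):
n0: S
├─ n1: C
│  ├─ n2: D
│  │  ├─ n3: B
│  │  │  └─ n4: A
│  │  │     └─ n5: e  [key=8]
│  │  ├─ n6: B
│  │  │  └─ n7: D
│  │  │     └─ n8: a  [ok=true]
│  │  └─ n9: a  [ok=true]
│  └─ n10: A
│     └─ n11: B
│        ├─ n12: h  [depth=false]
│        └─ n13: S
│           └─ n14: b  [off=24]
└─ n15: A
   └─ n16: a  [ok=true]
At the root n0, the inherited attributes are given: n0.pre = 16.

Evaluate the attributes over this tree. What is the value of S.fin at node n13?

1. n0.pre = 16  [given at root]
2. n1.depth = 12  [12]
3. n1.tag = false  [S.pre > 16]
4. n1.acc = -5  [S.pre - 21]
5. n2.mk = false  [C.tag == true]
6. n2.cnt = 0  [C.depth - 12]
7. n3.live = 15  [D.cnt + 15]
8. n4.acc = "np"  ["np"]
9. n4.idx = "zq"  ["zq"]
10. n5.key = 8  [terminal]
11. n4.sig = "pnp"  ["p" ++ A.acc]
12. n4.tag = false  [e.key > 8]
13. n3.ok = 0  [B.live * 2 - 30]
14. n6.live = 21  [D.cnt + 21]
15. n7.mk = true  [B.live > 20]
16. n7.cnt = -2  [-2]
17. n8.ok = true  [terminal]
18. n7.key = true  [a.ok == true]
19. n7.acc = "pq"  ["pq"]
20. n6.ok = -9  [-9]
21. n9.ok = true  [terminal]
22. n2.key = false  [D.cnt > 0]
23. n2.acc = "uy"  ["uy"]
24. n10.acc = "nuy"  ["n" ++ D.acc]
25. n10.idx = "uyu"  [D.acc ++ "u"]
26. n11.live = -4  [len(A.acc) - 7]
27. n12.depth = false  [terminal]
28. n13.pre = 10  [B.live + 14]
29. n14.off = 24  [terminal]
30. n13.hot = 9  [b.off + S.pre - 25]
31. n13.wid = -6  [S.pre * 2 - 26]
32. n13.fin = 17  [S.pre + 7]
33. n11.ok = 22  [S.hot * 3 - 5]
34. n10.sig = "nuyuyu"  [A.acc ++ A.idx]
35. n10.tag = false  [B.ok > 22]
36. n1.mk = 19  [C.acc + C.depth + 12]
37. n15.acc = "mv"  ["mv"]
38. n15.idx = "zy"  ["zy"]
39. n16.ok = true  [terminal]
40. n15.sig = "mvzy"  [A.acc ++ A.idx]
41. n15.tag = false  [not a.ok]
42. n0.hot = 5  [5]
43. n0.wid = -9  [S.pre - 25]
44. n0.fin = 4  [S.pre - 12]

17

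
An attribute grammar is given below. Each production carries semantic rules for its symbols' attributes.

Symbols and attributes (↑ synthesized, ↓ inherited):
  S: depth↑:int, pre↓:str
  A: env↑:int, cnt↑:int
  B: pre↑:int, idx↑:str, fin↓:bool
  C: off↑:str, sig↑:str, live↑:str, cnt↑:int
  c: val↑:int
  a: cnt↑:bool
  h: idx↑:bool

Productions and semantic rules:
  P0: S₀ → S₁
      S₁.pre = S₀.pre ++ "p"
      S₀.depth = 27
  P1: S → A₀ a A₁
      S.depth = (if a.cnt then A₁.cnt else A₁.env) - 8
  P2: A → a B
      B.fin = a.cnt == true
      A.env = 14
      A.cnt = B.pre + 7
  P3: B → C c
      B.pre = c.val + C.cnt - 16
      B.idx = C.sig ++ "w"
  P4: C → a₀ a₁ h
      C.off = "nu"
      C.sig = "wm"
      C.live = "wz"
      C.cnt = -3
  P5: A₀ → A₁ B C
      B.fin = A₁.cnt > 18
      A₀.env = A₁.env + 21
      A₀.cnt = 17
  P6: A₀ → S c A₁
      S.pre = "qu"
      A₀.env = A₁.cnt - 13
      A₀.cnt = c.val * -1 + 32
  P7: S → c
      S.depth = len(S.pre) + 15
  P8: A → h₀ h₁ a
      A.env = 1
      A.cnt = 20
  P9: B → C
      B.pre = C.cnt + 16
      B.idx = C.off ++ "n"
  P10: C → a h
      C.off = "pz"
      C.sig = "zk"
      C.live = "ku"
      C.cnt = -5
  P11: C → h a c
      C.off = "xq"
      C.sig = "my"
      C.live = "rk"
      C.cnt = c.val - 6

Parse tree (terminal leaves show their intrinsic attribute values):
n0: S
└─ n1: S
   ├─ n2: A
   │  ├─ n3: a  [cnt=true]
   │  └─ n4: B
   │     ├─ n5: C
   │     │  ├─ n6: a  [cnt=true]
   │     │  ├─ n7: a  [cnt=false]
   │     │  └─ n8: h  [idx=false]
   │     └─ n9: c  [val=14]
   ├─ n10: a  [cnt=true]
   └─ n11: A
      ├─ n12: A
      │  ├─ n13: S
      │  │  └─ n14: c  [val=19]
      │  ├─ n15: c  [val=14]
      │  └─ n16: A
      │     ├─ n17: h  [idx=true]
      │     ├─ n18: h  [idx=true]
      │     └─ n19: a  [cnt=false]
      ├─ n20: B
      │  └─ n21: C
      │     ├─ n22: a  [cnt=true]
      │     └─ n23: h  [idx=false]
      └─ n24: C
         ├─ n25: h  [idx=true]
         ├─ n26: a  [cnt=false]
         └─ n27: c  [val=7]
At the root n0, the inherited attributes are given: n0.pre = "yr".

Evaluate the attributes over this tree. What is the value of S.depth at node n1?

1. n0.pre = "yr"  [given at root]
2. n1.pre = "yrp"  [S₀.pre ++ "p"]
3. n3.cnt = true  [terminal]
4. n4.fin = true  [a.cnt == true]
5. n6.cnt = true  [terminal]
6. n7.cnt = false  [terminal]
7. n8.idx = false  [terminal]
8. n5.off = "nu"  ["nu"]
9. n5.sig = "wm"  ["wm"]
10. n5.live = "wz"  ["wz"]
11. n5.cnt = -3  [-3]
12. n9.val = 14  [terminal]
13. n4.pre = -5  [c.val + C.cnt - 16]
14. n4.idx = "wmw"  [C.sig ++ "w"]
15. n2.env = 14  [14]
16. n2.cnt = 2  [B.pre + 7]
17. n10.cnt = true  [terminal]
18. n13.pre = "qu"  ["qu"]
19. n14.val = 19  [terminal]
20. n13.depth = 17  [len(S.pre) + 15]
21. n15.val = 14  [terminal]
22. n17.idx = true  [terminal]
23. n18.idx = true  [terminal]
24. n19.cnt = false  [terminal]
25. n16.env = 1  [1]
26. n16.cnt = 20  [20]
27. n12.env = 7  [A₁.cnt - 13]
28. n12.cnt = 18  [c.val * -1 + 32]
29. n20.fin = false  [A₁.cnt > 18]
30. n22.cnt = true  [terminal]
31. n23.idx = false  [terminal]
32. n21.off = "pz"  ["pz"]
33. n21.sig = "zk"  ["zk"]
34. n21.live = "ku"  ["ku"]
35. n21.cnt = -5  [-5]
36. n20.pre = 11  [C.cnt + 16]
37. n20.idx = "pzn"  [C.off ++ "n"]
38. n25.idx = true  [terminal]
39. n26.cnt = false  [terminal]
40. n27.val = 7  [terminal]
41. n24.off = "xq"  ["xq"]
42. n24.sig = "my"  ["my"]
43. n24.live = "rk"  ["rk"]
44. n24.cnt = 1  [c.val - 6]
45. n11.env = 28  [A₁.env + 21]
46. n11.cnt = 17  [17]
47. n1.depth = 9  [(if a.cnt then A₁.cnt else A₁.env) - 8]
48. n0.depth = 27  [27]

9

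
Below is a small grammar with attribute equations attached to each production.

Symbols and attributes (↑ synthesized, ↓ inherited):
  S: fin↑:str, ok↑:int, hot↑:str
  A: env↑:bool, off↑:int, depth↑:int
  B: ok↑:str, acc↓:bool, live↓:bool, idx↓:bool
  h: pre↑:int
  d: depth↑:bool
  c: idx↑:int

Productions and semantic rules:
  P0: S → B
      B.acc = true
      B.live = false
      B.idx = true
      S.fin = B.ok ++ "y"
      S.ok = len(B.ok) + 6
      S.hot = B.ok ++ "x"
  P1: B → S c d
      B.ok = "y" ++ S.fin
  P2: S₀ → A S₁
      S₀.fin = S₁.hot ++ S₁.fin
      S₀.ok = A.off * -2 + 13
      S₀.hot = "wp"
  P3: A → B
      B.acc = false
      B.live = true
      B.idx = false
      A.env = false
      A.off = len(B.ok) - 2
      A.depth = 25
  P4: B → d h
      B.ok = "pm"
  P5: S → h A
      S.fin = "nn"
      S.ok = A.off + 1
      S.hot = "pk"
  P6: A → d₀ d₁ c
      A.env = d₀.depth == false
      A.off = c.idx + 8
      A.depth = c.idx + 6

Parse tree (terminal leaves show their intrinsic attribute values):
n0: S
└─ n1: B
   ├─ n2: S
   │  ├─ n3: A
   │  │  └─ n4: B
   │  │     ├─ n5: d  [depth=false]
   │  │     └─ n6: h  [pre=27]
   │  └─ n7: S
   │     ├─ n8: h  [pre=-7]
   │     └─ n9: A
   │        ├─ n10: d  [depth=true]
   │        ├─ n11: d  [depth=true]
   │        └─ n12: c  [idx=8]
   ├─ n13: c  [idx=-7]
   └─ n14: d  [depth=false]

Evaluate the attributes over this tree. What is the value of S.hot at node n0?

1. n1.acc = true  [true]
2. n1.live = false  [false]
3. n1.idx = true  [true]
4. n4.acc = false  [false]
5. n4.live = true  [true]
6. n4.idx = false  [false]
7. n5.depth = false  [terminal]
8. n6.pre = 27  [terminal]
9. n4.ok = "pm"  ["pm"]
10. n3.env = false  [false]
11. n3.off = 0  [len(B.ok) - 2]
12. n3.depth = 25  [25]
13. n8.pre = -7  [terminal]
14. n10.depth = true  [terminal]
15. n11.depth = true  [terminal]
16. n12.idx = 8  [terminal]
17. n9.env = false  [d₀.depth == false]
18. n9.off = 16  [c.idx + 8]
19. n9.depth = 14  [c.idx + 6]
20. n7.fin = "nn"  ["nn"]
21. n7.ok = 17  [A.off + 1]
22. n7.hot = "pk"  ["pk"]
23. n2.fin = "pknn"  [S₁.hot ++ S₁.fin]
24. n2.ok = 13  [A.off * -2 + 13]
25. n2.hot = "wp"  ["wp"]
26. n13.idx = -7  [terminal]
27. n14.depth = false  [terminal]
28. n1.ok = "ypknn"  ["y" ++ S.fin]
29. n0.fin = "ypknny"  [B.ok ++ "y"]
30. n0.ok = 11  [len(B.ok) + 6]
31. n0.hot = "ypknnx"  [B.ok ++ "x"]

"ypknnx"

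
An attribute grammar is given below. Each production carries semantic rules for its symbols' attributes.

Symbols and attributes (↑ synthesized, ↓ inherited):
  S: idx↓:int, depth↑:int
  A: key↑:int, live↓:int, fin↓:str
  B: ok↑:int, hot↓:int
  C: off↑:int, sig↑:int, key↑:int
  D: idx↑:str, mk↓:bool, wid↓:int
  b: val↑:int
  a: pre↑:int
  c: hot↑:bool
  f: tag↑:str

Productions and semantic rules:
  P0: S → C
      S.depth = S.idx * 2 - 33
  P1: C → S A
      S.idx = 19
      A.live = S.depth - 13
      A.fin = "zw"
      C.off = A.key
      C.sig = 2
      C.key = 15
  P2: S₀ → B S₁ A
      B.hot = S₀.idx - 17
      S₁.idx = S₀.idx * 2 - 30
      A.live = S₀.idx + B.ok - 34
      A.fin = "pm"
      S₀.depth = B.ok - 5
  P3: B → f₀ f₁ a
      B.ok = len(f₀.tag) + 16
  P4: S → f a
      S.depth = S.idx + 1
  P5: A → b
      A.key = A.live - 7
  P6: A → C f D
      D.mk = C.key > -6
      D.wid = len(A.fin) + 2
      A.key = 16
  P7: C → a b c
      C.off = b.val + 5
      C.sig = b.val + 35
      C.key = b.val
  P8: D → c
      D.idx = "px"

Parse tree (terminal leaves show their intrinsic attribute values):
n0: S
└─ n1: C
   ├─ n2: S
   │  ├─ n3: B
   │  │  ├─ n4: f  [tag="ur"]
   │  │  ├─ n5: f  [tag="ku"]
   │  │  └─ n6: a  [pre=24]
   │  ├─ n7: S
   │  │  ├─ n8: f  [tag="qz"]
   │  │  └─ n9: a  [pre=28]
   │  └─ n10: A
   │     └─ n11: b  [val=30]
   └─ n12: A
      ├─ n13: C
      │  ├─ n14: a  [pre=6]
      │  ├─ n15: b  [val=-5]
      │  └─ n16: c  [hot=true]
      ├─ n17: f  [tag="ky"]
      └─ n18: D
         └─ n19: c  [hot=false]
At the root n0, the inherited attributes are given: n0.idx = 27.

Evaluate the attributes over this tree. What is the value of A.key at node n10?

1. n0.idx = 27  [given at root]
2. n2.idx = 19  [19]
3. n3.hot = 2  [S₀.idx - 17]
4. n4.tag = "ur"  [terminal]
5. n5.tag = "ku"  [terminal]
6. n6.pre = 24  [terminal]
7. n3.ok = 18  [len(f₀.tag) + 16]
8. n7.idx = 8  [S₀.idx * 2 - 30]
9. n8.tag = "qz"  [terminal]
10. n9.pre = 28  [terminal]
11. n7.depth = 9  [S.idx + 1]
12. n10.live = 3  [S₀.idx + B.ok - 34]
13. n10.fin = "pm"  ["pm"]
14. n11.val = 30  [terminal]
15. n10.key = -4  [A.live - 7]
16. n2.depth = 13  [B.ok - 5]
17. n12.live = 0  [S.depth - 13]
18. n12.fin = "zw"  ["zw"]
19. n14.pre = 6  [terminal]
20. n15.val = -5  [terminal]
21. n16.hot = true  [terminal]
22. n13.off = 0  [b.val + 5]
23. n13.sig = 30  [b.val + 35]
24. n13.key = -5  [b.val]
25. n17.tag = "ky"  [terminal]
26. n18.mk = true  [C.key > -6]
27. n18.wid = 4  [len(A.fin) + 2]
28. n19.hot = false  [terminal]
29. n18.idx = "px"  ["px"]
30. n12.key = 16  [16]
31. n1.off = 16  [A.key]
32. n1.sig = 2  [2]
33. n1.key = 15  [15]
34. n0.depth = 21  [S.idx * 2 - 33]

-4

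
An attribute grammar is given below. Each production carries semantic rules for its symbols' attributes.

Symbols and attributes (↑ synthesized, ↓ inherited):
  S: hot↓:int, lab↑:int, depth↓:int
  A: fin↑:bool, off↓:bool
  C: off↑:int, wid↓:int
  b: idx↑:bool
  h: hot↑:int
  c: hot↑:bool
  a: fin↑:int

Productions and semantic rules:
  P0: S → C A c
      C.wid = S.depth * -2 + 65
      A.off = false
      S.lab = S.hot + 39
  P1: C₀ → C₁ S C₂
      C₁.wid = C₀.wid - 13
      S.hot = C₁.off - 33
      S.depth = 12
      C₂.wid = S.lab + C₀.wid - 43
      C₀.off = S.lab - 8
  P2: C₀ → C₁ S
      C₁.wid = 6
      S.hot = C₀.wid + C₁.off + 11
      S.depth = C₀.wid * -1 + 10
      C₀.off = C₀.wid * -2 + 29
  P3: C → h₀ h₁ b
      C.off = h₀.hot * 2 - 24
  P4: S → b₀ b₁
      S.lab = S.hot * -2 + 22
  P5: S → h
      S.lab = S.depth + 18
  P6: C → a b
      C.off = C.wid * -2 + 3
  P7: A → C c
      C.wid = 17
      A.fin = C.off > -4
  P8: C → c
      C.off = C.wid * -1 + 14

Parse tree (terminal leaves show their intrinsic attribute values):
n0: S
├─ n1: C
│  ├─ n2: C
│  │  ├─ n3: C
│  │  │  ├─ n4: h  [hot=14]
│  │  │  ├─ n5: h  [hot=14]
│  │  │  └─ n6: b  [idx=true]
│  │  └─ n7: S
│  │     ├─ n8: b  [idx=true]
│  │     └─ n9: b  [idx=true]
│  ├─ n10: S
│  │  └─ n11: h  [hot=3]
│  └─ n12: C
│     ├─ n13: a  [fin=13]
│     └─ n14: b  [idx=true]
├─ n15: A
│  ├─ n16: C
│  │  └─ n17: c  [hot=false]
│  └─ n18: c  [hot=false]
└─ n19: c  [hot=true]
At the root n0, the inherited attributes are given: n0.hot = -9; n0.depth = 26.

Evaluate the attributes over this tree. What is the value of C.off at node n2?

29

1. n0.hot = -9  [given at root]
2. n0.depth = 26  [given at root]
3. n1.wid = 13  [S.depth * -2 + 65]
4. n2.wid = 0  [C₀.wid - 13]
5. n3.wid = 6  [6]
6. n4.hot = 14  [terminal]
7. n5.hot = 14  [terminal]
8. n6.idx = true  [terminal]
9. n3.off = 4  [h₀.hot * 2 - 24]
10. n7.hot = 15  [C₀.wid + C₁.off + 11]
11. n7.depth = 10  [C₀.wid * -1 + 10]
12. n8.idx = true  [terminal]
13. n9.idx = true  [terminal]
14. n7.lab = -8  [S.hot * -2 + 22]
15. n2.off = 29  [C₀.wid * -2 + 29]
16. n10.hot = -4  [C₁.off - 33]
17. n10.depth = 12  [12]
18. n11.hot = 3  [terminal]
19. n10.lab = 30  [S.depth + 18]
20. n12.wid = 0  [S.lab + C₀.wid - 43]
21. n13.fin = 13  [terminal]
22. n14.idx = true  [terminal]
23. n12.off = 3  [C.wid * -2 + 3]
24. n1.off = 22  [S.lab - 8]
25. n15.off = false  [false]
26. n16.wid = 17  [17]
27. n17.hot = false  [terminal]
28. n16.off = -3  [C.wid * -1 + 14]
29. n18.hot = false  [terminal]
30. n15.fin = true  [C.off > -4]
31. n19.hot = true  [terminal]
32. n0.lab = 30  [S.hot + 39]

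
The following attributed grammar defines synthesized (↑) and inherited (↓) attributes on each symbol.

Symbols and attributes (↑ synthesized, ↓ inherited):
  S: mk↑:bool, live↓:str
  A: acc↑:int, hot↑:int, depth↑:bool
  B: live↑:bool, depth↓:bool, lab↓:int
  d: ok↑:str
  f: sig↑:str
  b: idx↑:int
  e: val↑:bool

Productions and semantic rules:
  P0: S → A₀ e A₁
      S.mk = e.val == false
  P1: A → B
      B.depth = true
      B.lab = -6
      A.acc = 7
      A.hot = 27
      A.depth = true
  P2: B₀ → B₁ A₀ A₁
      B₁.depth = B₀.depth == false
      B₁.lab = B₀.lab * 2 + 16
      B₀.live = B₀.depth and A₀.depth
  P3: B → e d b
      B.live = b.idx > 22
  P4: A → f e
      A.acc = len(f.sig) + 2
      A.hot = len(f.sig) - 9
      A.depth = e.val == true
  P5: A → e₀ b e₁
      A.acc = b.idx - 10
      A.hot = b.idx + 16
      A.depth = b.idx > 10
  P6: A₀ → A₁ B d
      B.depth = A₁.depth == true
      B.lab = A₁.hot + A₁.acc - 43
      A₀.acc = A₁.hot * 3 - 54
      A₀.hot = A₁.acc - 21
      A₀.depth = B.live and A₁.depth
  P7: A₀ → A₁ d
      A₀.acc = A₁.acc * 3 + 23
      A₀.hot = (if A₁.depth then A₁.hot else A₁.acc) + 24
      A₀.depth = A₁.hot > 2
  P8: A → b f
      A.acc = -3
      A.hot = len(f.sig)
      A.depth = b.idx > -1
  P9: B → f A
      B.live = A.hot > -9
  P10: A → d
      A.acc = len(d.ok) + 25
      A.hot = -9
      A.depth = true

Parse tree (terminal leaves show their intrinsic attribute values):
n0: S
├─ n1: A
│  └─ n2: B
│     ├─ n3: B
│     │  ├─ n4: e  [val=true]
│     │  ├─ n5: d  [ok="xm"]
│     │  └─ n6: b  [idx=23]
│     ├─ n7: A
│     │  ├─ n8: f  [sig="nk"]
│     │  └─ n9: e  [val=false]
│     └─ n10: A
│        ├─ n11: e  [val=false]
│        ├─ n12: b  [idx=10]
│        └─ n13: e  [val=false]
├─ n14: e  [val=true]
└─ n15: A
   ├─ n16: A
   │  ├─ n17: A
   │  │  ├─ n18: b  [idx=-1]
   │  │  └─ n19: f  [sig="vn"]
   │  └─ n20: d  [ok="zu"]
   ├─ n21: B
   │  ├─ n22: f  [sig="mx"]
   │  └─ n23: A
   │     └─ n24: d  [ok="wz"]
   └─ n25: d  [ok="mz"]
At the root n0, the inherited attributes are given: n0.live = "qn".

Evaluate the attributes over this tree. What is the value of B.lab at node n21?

-8

1. n0.live = "qn"  [given at root]
2. n2.depth = true  [true]
3. n2.lab = -6  [-6]
4. n3.depth = false  [B₀.depth == false]
5. n3.lab = 4  [B₀.lab * 2 + 16]
6. n4.val = true  [terminal]
7. n5.ok = "xm"  [terminal]
8. n6.idx = 23  [terminal]
9. n3.live = true  [b.idx > 22]
10. n8.sig = "nk"  [terminal]
11. n9.val = false  [terminal]
12. n7.acc = 4  [len(f.sig) + 2]
13. n7.hot = -7  [len(f.sig) - 9]
14. n7.depth = false  [e.val == true]
15. n11.val = false  [terminal]
16. n12.idx = 10  [terminal]
17. n13.val = false  [terminal]
18. n10.acc = 0  [b.idx - 10]
19. n10.hot = 26  [b.idx + 16]
20. n10.depth = false  [b.idx > 10]
21. n2.live = false  [B₀.depth and A₀.depth]
22. n1.acc = 7  [7]
23. n1.hot = 27  [27]
24. n1.depth = true  [true]
25. n14.val = true  [terminal]
26. n18.idx = -1  [terminal]
27. n19.sig = "vn"  [terminal]
28. n17.acc = -3  [-3]
29. n17.hot = 2  [len(f.sig)]
30. n17.depth = false  [b.idx > -1]
31. n20.ok = "zu"  [terminal]
32. n16.acc = 14  [A₁.acc * 3 + 23]
33. n16.hot = 21  [(if A₁.depth then A₁.hot else A₁.acc) + 24]
34. n16.depth = false  [A₁.hot > 2]
35. n21.depth = false  [A₁.depth == true]
36. n21.lab = -8  [A₁.hot + A₁.acc - 43]
37. n22.sig = "mx"  [terminal]
38. n24.ok = "wz"  [terminal]
39. n23.acc = 27  [len(d.ok) + 25]
40. n23.hot = -9  [-9]
41. n23.depth = true  [true]
42. n21.live = false  [A.hot > -9]
43. n25.ok = "mz"  [terminal]
44. n15.acc = 9  [A₁.hot * 3 - 54]
45. n15.hot = -7  [A₁.acc - 21]
46. n15.depth = false  [B.live and A₁.depth]
47. n0.mk = false  [e.val == false]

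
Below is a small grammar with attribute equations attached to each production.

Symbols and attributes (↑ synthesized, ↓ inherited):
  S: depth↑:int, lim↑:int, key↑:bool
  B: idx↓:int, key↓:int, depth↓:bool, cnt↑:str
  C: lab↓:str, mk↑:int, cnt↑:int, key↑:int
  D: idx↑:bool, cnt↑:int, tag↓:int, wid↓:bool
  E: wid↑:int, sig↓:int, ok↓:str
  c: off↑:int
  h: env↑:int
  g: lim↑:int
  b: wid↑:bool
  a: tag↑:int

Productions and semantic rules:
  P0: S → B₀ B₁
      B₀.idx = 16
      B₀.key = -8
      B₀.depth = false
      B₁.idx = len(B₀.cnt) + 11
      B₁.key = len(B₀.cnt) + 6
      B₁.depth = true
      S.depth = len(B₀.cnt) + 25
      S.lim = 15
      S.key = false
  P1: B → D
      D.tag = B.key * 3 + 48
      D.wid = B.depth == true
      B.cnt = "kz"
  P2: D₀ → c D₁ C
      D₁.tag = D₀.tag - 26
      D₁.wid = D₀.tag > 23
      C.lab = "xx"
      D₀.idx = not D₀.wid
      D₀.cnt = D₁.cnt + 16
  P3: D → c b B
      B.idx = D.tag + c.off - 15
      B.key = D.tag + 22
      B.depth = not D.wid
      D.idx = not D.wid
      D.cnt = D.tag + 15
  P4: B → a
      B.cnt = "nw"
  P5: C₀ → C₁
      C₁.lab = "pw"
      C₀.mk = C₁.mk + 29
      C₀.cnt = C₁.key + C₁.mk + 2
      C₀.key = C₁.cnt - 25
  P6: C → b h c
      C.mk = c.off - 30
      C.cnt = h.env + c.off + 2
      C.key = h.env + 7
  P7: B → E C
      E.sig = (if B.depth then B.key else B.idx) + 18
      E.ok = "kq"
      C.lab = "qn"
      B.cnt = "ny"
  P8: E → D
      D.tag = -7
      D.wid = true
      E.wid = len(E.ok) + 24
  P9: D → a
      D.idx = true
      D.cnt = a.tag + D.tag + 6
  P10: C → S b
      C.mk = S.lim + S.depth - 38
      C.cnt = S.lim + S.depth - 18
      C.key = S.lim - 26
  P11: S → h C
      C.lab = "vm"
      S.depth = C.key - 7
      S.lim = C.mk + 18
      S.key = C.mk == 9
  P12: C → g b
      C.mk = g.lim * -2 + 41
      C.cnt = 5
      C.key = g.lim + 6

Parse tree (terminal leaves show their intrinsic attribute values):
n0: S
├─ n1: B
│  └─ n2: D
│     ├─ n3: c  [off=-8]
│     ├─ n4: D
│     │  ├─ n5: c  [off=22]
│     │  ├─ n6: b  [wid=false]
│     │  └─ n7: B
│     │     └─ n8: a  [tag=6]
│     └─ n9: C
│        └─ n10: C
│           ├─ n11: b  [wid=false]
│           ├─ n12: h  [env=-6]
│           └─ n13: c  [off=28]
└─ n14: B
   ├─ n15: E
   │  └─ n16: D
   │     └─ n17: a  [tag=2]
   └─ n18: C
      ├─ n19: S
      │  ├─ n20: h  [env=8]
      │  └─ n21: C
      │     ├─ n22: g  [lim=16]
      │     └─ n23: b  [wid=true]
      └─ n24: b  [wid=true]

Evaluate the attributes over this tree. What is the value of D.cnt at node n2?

1. n1.idx = 16  [16]
2. n1.key = -8  [-8]
3. n1.depth = false  [false]
4. n2.tag = 24  [B.key * 3 + 48]
5. n2.wid = false  [B.depth == true]
6. n3.off = -8  [terminal]
7. n4.tag = -2  [D₀.tag - 26]
8. n4.wid = true  [D₀.tag > 23]
9. n5.off = 22  [terminal]
10. n6.wid = false  [terminal]
11. n7.idx = 5  [D.tag + c.off - 15]
12. n7.key = 20  [D.tag + 22]
13. n7.depth = false  [not D.wid]
14. n8.tag = 6  [terminal]
15. n7.cnt = "nw"  ["nw"]
16. n4.idx = false  [not D.wid]
17. n4.cnt = 13  [D.tag + 15]
18. n9.lab = "xx"  ["xx"]
19. n10.lab = "pw"  ["pw"]
20. n11.wid = false  [terminal]
21. n12.env = -6  [terminal]
22. n13.off = 28  [terminal]
23. n10.mk = -2  [c.off - 30]
24. n10.cnt = 24  [h.env + c.off + 2]
25. n10.key = 1  [h.env + 7]
26. n9.mk = 27  [C₁.mk + 29]
27. n9.cnt = 1  [C₁.key + C₁.mk + 2]
28. n9.key = -1  [C₁.cnt - 25]
29. n2.idx = true  [not D₀.wid]
30. n2.cnt = 29  [D₁.cnt + 16]
31. n1.cnt = "kz"  ["kz"]
32. n14.idx = 13  [len(B₀.cnt) + 11]
33. n14.key = 8  [len(B₀.cnt) + 6]
34. n14.depth = true  [true]
35. n15.sig = 26  [(if B.depth then B.key else B.idx) + 18]
36. n15.ok = "kq"  ["kq"]
37. n16.tag = -7  [-7]
38. n16.wid = true  [true]
39. n17.tag = 2  [terminal]
40. n16.idx = true  [true]
41. n16.cnt = 1  [a.tag + D.tag + 6]
42. n15.wid = 26  [len(E.ok) + 24]
43. n18.lab = "qn"  ["qn"]
44. n20.env = 8  [terminal]
45. n21.lab = "vm"  ["vm"]
46. n22.lim = 16  [terminal]
47. n23.wid = true  [terminal]
48. n21.mk = 9  [g.lim * -2 + 41]
49. n21.cnt = 5  [5]
50. n21.key = 22  [g.lim + 6]
51. n19.depth = 15  [C.key - 7]
52. n19.lim = 27  [C.mk + 18]
53. n19.key = true  [C.mk == 9]
54. n24.wid = true  [terminal]
55. n18.mk = 4  [S.lim + S.depth - 38]
56. n18.cnt = 24  [S.lim + S.depth - 18]
57. n18.key = 1  [S.lim - 26]
58. n14.cnt = "ny"  ["ny"]
59. n0.depth = 27  [len(B₀.cnt) + 25]
60. n0.lim = 15  [15]
61. n0.key = false  [false]

29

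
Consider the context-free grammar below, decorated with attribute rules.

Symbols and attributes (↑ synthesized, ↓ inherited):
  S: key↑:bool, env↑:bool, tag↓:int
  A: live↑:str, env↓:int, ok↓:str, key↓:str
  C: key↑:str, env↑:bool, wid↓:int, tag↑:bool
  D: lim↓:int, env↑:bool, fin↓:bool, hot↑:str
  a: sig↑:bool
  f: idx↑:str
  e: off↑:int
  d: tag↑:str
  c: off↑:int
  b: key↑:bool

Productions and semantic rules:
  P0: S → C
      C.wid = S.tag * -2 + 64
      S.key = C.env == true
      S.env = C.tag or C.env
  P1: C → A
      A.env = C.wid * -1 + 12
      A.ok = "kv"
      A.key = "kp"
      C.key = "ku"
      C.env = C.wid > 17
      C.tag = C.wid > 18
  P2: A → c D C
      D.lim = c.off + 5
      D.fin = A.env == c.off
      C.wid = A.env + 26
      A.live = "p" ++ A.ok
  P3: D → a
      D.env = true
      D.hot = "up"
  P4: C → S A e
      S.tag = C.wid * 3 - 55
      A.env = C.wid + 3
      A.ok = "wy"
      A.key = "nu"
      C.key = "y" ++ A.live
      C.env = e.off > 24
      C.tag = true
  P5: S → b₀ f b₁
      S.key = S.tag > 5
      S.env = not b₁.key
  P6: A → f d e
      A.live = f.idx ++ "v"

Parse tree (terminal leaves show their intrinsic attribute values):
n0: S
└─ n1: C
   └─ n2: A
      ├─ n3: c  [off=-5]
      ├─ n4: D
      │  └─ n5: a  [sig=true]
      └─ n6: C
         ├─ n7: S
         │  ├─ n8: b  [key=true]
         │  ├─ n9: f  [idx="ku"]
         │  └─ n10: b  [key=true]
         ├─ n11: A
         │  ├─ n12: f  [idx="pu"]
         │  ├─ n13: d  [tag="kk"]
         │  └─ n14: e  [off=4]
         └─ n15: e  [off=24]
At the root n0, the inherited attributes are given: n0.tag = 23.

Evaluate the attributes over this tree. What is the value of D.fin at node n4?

false

1. n0.tag = 23  [given at root]
2. n1.wid = 18  [S.tag * -2 + 64]
3. n2.env = -6  [C.wid * -1 + 12]
4. n2.ok = "kv"  ["kv"]
5. n2.key = "kp"  ["kp"]
6. n3.off = -5  [terminal]
7. n4.lim = 0  [c.off + 5]
8. n4.fin = false  [A.env == c.off]
9. n5.sig = true  [terminal]
10. n4.env = true  [true]
11. n4.hot = "up"  ["up"]
12. n6.wid = 20  [A.env + 26]
13. n7.tag = 5  [C.wid * 3 - 55]
14. n8.key = true  [terminal]
15. n9.idx = "ku"  [terminal]
16. n10.key = true  [terminal]
17. n7.key = false  [S.tag > 5]
18. n7.env = false  [not b₁.key]
19. n11.env = 23  [C.wid + 3]
20. n11.ok = "wy"  ["wy"]
21. n11.key = "nu"  ["nu"]
22. n12.idx = "pu"  [terminal]
23. n13.tag = "kk"  [terminal]
24. n14.off = 4  [terminal]
25. n11.live = "puv"  [f.idx ++ "v"]
26. n15.off = 24  [terminal]
27. n6.key = "ypuv"  ["y" ++ A.live]
28. n6.env = false  [e.off > 24]
29. n6.tag = true  [true]
30. n2.live = "pkv"  ["p" ++ A.ok]
31. n1.key = "ku"  ["ku"]
32. n1.env = true  [C.wid > 17]
33. n1.tag = false  [C.wid > 18]
34. n0.key = true  [C.env == true]
35. n0.env = true  [C.tag or C.env]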